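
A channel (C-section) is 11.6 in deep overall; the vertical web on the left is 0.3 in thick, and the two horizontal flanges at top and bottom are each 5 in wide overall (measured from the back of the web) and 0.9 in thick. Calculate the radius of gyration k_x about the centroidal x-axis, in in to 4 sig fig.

Split into non-overlapping primitives; take the origin at the lower-left of the bounding box.
Web: 0.3 × 11.6, A = 3.48 in², y = 5.8 in, Ī = 39.0224 in⁴.
Top flange (beyond web): 4.7 × 0.9, A = 4.23 in², y = 11.15 in, Ī = 0.285525 in⁴.
Bottom flange (beyond web): 4.7 × 0.9, A = 4.23 in², y = 0.45 in, Ī = 0.285525 in⁴.
By symmetry the centroid is at mid-height, ȳ = 5.8 in.
Transfer each piece to the centroidal x-axis using Ī + A·d² with d = y − 5.8:
  web: d = 0 in → contributes +39.0224 in⁴
  top flange (beyond web): d = 5.35 in → contributes +121.359 in⁴
  bottom flange (beyond web): d = -5.35 in → contributes +121.359 in⁴
Total I = 281.74 in⁴.
Radius of gyration: k = √(I/A) = √(281.74 / 11.94) = 4.8576 in.

k_x ≈ 4.858 in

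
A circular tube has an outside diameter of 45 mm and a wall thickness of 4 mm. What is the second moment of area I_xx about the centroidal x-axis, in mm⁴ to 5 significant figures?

I_xx ≈ 1.0929 × 10⁵ mm⁴

Decompose the section into non-overlapping parts with the origin at the bottom-left of its bounding rectangle.
Outer circle: ⌀45, A = 1590.431 mm², y = 22.5 mm, Ī = 201 289 mm⁴.
Bore (subtracted): ⌀37, A = 1075.21 mm², y = 22.5 mm, Ī = 91997.66 mm⁴.
By symmetry the centroid is at mid-height, ȳ = 22.5 mm.
All pieces are centred on the centroidal x-axis, so I = ΣĪ (holes subtracted) = 109291.3 mm⁴.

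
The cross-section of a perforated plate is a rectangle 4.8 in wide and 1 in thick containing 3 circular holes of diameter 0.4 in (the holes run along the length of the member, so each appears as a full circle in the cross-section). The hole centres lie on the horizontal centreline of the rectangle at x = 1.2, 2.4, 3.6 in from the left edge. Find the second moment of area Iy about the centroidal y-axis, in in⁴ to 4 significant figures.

Iy ≈ 8.850 in⁴

Break the section into simple shapes (no overlaps), measuring from the bottom-left corner of the bounding box.
Plate: 4.8 × 1, A = 4.8 in², x = 2.4 in, Ī = 9.216 in⁴.
Hole 1 (subtracted): ⌀0.4, A = 0.125664 in², x = 1.2 in, Ī = 0.00125664 in⁴.
Hole 2 (subtracted): ⌀0.4, A = 0.125664 in², x = 2.4 in, Ī = 0.00125664 in⁴.
Hole 3 (subtracted): ⌀0.4, A = 0.125664 in², x = 3.6 in, Ī = 0.00125664 in⁴.
By symmetry the centroid is at mid-width, x̄ = 2.4 in.
Transfer each piece to the centroidal y-axis using Ī + A·d² with d = x − 2.4:
  plate: d = 0 in → contributes +9.216 in⁴
  hole 1: d = -1.2 in → contributes −0.182212 in⁴
  hole 2: d = 0 in → contributes −0.00125664 in⁴
  hole 3: d = 1.2 in → contributes −0.182212 in⁴
Total I = 8.85032 in⁴.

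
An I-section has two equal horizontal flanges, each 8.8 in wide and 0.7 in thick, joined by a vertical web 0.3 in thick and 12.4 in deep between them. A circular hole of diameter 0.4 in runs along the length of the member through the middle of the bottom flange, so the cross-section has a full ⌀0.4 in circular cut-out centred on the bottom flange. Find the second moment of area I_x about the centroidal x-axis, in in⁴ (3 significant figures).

I_x ≈ 571 in⁴

Decompose the section into non-overlapping parts with the origin at the bottom-left of its bounding rectangle.
Bottom flange: 8.8 × 0.7, A = 6.16 in², y = 0.35 in, Ī = 0.25153 in⁴.
Web: 0.3 × 12.4, A = 3.72 in², y = 6.9 in, Ī = 47.666 in⁴.
Top flange: 8.8 × 0.7, A = 6.16 in², y = 13.45 in, Ī = 0.25153 in⁴.
Hole (subtracted): ⌀0.4, A = 0.12566 in², y = 0.35 in, Ī = 0.0012566 in⁴.
Centroid: ȳ = ΣA·y / ΣA = 6.9517 in.
Transfer each piece to the centroidal x-axis using Ī + A·d² with d = y − 6.9517:
  bottom flange: d = -6.6017 in → contributes +268.72 in⁴
  web: d = -0.05172 in → contributes +47.676 in⁴
  top flange: d = 6.4983 in → contributes +260.37 in⁴
  hole: d = -6.6017 in → contributes −5.478 in⁴
Total I = 571.29 in⁴.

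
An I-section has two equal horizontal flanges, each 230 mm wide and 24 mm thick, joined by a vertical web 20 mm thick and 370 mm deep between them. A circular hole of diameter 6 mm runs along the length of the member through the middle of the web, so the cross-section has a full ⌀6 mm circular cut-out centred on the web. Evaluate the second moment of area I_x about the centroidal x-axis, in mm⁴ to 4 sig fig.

Treat the section as a set of non-overlapping primitives; coordinates are from the bounding-box lower-left.
Bottom flange: 230 × 24, A = 5 520 mm², y = 12 mm, Ī = 264 960 mm⁴.
Web: 20 × 370, A = 7 400 mm², y = 209 mm, Ī = 84 421 667 mm⁴.
Top flange: 230 × 24, A = 5 520 mm², y = 406 mm, Ī = 264 960 mm⁴.
Hole (subtracted): ⌀6, A = 28.2743 mm², y = 209 mm, Ī = 63.6173 mm⁴.
By symmetry the centroid is at mid-height, ȳ = 209 mm.
Transfer each piece to the centroidal x-axis using Ī + A·d² with d = y − 209:
  bottom flange: d = -197 mm → contributes +214 490 640 mm⁴
  web: d = 0 mm → contributes +84 421 667 mm⁴
  top flange: d = 197 mm → contributes +214 490 640 mm⁴
  hole: d = 0 mm → contributes −63.6173 mm⁴
Total I = 513 402 883 mm⁴.

I_x ≈ 5.134 × 10⁸ mm⁴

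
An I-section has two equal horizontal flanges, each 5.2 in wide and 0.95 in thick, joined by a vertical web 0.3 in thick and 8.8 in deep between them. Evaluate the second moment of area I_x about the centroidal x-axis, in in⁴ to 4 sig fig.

Decompose the section into non-overlapping parts with the origin at the bottom-left of its bounding rectangle.
Bottom flange: 5.2 × 0.95, A = 4.94 in², y = 0.475 in, Ī = 0.371529 in⁴.
Web: 0.3 × 8.8, A = 2.64 in², y = 5.35 in, Ī = 17.0368 in⁴.
Top flange: 5.2 × 0.95, A = 4.94 in², y = 10.225 in, Ī = 0.371529 in⁴.
By symmetry the centroid is at mid-height, ȳ = 5.35 in.
Transfer each piece to the centroidal x-axis using Ī + A·d² with d = y − 5.35:
  bottom flange: d = -4.875 in → contributes +117.774 in⁴
  web: d = 0 in → contributes +17.0368 in⁴
  top flange: d = 4.875 in → contributes +117.774 in⁴
Total I = 252.584 in⁴.

I_x ≈ 252.6 in⁴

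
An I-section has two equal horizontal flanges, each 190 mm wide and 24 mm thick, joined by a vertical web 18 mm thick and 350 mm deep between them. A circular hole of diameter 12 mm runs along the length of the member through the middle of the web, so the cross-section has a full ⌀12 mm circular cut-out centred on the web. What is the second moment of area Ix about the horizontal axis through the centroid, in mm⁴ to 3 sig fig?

Ix ≈ 3.84 × 10⁸ mm⁴

Decompose the section into non-overlapping parts with the origin at the bottom-left of its bounding rectangle.
Bottom flange: 190 × 24, A = 4 560 mm², y = 12 mm, Ī = 218 880 mm⁴.
Web: 18 × 350, A = 6 300 mm², y = 199 mm, Ī = 64 312 500 mm⁴.
Top flange: 190 × 24, A = 4 560 mm², y = 386 mm, Ī = 218 880 mm⁴.
Hole (subtracted): ⌀12, A = 113.1 mm², y = 199 mm, Ī = 1017.9 mm⁴.
By symmetry the centroid is at mid-height, ȳ = 199 mm.
Transfer each piece to the horizontal axis through the centroid using Ī + A·d² with d = y − 199:
  bottom flange: d = -187 mm → contributes +159 677 520 mm⁴
  web: d = 0 mm → contributes +64 312 500 mm⁴
  top flange: d = 187 mm → contributes +159 677 520 mm⁴
  hole: d = 0 mm → contributes −1017.9 mm⁴
Total I = 383 666 522 mm⁴.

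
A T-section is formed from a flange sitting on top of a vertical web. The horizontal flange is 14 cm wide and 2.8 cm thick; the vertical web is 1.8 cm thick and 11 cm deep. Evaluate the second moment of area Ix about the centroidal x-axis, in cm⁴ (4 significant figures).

Ix ≈ 851.6 cm⁴

Split into non-overlapping primitives; take the origin at the lower-left of the bounding box.
Flange: 14 × 2.8, A = 39.2 cm², y = 12.4 cm, Ī = 25.6107 cm⁴.
Web: 1.8 × 11, A = 19.8 cm², y = 5.5 cm, Ī = 199.65 cm⁴.
Centroid: ȳ = ΣA·y / ΣA = 10.0844 cm.
Transfer each piece to the centroidal x-axis using Ī + A·d² with d = y − 10.0844:
  flange: d = 2.31559 cm → contributes +235.8 cm⁴
  web: d = -4.58441 cm → contributes +615.782 cm⁴
Total I = 851.582 cm⁴.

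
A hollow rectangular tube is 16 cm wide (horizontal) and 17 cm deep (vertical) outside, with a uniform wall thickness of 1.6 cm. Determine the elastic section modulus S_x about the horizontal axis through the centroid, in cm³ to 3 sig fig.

Treat the section as a set of non-overlapping primitives; coordinates are from the bounding-box lower-left.
Outer rectangle: 16 × 17, A = 272 cm², y = 8.5 cm, Ī = 6550.7 cm⁴.
Inner void (subtracted): 12.8 × 13.8, A = 176.64 cm², y = 8.5 cm, Ī = 2803.3 cm⁴.
By symmetry the centroid is at mid-height, ȳ = 8.5 cm.
All pieces are centred on the horizontal axis through the centroid, so I = ΣĪ (holes subtracted) = 3747.4 cm⁴.
Extreme fibre distance c = 8.5 cm; S = I/c = 440.87 cm³.

S_x ≈ 441 cm³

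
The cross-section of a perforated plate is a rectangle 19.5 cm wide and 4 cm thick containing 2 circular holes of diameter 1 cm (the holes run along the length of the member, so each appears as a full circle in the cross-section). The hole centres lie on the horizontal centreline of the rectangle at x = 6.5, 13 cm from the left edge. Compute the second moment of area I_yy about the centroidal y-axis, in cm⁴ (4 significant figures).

Treat the section as a set of non-overlapping primitives; coordinates are from the bounding-box lower-left.
Plate: 19.5 × 4, A = 78 cm², x = 9.75 cm, Ī = 2471.63 cm⁴.
Hole 1 (subtracted): ⌀1, A = 0.785398 cm², x = 6.5 cm, Ī = 0.0490874 cm⁴.
Hole 2 (subtracted): ⌀1, A = 0.785398 cm², x = 13 cm, Ī = 0.0490874 cm⁴.
By symmetry the centroid is at mid-width, x̄ = 9.75 cm.
Transfer each piece to the centroidal y-axis using Ī + A·d² with d = x − 9.75:
  plate: d = 0 cm → contributes +2471.63 cm⁴
  hole 1: d = -3.25 cm → contributes −8.34486 cm⁴
  hole 2: d = 3.25 cm → contributes −8.34486 cm⁴
Total I = 2454.94 cm⁴.

I_yy ≈ 2455 cm⁴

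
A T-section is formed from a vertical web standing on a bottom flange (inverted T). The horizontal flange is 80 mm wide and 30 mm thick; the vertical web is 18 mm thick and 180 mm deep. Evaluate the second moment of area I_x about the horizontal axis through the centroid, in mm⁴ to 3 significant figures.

I_x ≈ 2.41 × 10⁷ mm⁴

Split into non-overlapping primitives; take the origin at the lower-left of the bounding box.
Flange: 80 × 30, A = 2 400 mm², y = 15 mm, Ī = 180 000 mm⁴.
Web: 18 × 180, A = 3 240 mm², y = 120 mm, Ī = 8 748 000 mm⁴.
Centroid: ȳ = ΣA·y / ΣA = 75.319 mm.
Transfer each piece to the horizontal axis through the centroid using Ī + A·d² with d = y − 75.319:
  flange: d = -60.319 mm → contributes +8 912 159 mm⁴
  web: d = 44.681 mm → contributes +15 216 266 mm⁴
Total I = 24 128 426 mm⁴.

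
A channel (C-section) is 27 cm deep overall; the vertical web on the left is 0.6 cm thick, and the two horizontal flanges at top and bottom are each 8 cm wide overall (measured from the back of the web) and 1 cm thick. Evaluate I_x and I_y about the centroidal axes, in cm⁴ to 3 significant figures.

I_x ≈ 3490 cm⁴, I_y ≈ 192 cm⁴

Treat the section as a set of non-overlapping primitives; coordinates are from the bounding-box lower-left.
Web: 0.6 × 27, A = 16.2 cm², y = 13.5 cm, Ī = 984.15 cm⁴.
Top flange (beyond web): 7.4 × 1, A = 7.4 cm², y = 26.5 cm, Ī = 0.61667 cm⁴.
Bottom flange (beyond web): 7.4 × 1, A = 7.4 cm², y = 0.5 cm, Ī = 0.61667 cm⁴.
By symmetry the centroid is at mid-height, ȳ = 13.5 cm.
Transfer each piece to the centroidal x-axis using Ī + A·d² with d = y − 13.5:
  web: d = 0 cm → contributes +984.15 cm⁴
  top flange (beyond web): d = 13 cm → contributes +1251.2 cm⁴
  bottom flange (beyond web): d = -13 cm → contributes +1251.2 cm⁴
Total I = 3486.6 cm⁴.
For the y-axis: x̄ = 2.2097 cm.
Repeating about the centroidal y-axis gives I_y = 191.77 cm⁴.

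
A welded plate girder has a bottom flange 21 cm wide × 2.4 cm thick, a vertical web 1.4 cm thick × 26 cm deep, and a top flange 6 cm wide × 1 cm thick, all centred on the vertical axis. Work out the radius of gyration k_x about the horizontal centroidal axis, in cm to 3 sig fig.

k_x ≈ 9.84 cm

Split into non-overlapping primitives; take the origin at the lower-left of the bounding box.
Bottom plate: 21 × 2.4, A = 50.4 cm², y = 1.2 cm, Ī = 24.192 cm⁴.
Web plate: 1.4 × 26, A = 36.4 cm², y = 15.4 cm, Ī = 2050.5 cm⁴.
Top plate: 6 × 1, A = 6 cm², y = 28.9 cm, Ī = 0.5 cm⁴.
Centroid: ȳ = ΣA·y / ΣA = 8.5608 cm.
Transfer each piece to the horizontal centroidal axis using Ī + A·d² with d = y − 8.5608:
  bottom plate: d = -7.3608 cm → contributes +2754.9 cm⁴
  web plate: d = 6.8392 cm → contributes +3753.1 cm⁴
  top plate: d = 20.339 cm → contributes +2482.6 cm⁴
Total I = 8990.7 cm⁴.
Radius of gyration: k = √(I/A) = √(8990.7 / 92.8) = 9.8429 cm.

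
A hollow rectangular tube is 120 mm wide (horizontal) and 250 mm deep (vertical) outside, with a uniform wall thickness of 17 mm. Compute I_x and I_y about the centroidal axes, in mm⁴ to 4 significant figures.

Decompose the section into non-overlapping parts with the origin at the bottom-left of its bounding rectangle.
Outer rectangle: 120 × 250, A = 30 000 mm², y = 125 mm, Ī = 156 250 000 mm⁴.
Inner void (subtracted): 86 × 216, A = 18 576 mm², y = 125 mm, Ī = 72 223 488 mm⁴.
By symmetry the centroid is at mid-height, ȳ = 125 mm.
All pieces are centred on the centroidal x-axis, so I = ΣĪ (holes subtracted) = 84 026 512 mm⁴.
Repeating about the centroidal y-axis gives I_y = 24 550 992 mm⁴.

I_x ≈ 8.403 × 10⁷ mm⁴, I_y ≈ 2.455 × 10⁷ mm⁴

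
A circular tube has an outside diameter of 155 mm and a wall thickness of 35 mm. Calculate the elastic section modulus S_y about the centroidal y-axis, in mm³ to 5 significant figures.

S_y ≈ 3.3253 × 10⁵ mm³

Treat the section as a set of non-overlapping primitives; coordinates are from the bounding-box lower-left.
Outer circle: ⌀155, A = 18869.19 mm², x = 77.5 mm, Ī = 28 333 269 mm⁴.
Bore (subtracted): ⌀85, A = 5674.502 mm², x = 77.5 mm, Ī = 2 562 392 mm⁴.
By symmetry the centroid is at mid-width, x̄ = 77.5 mm.
All pieces are centred on the centroidal y-axis, so I = ΣĪ (holes subtracted) = 25 770 877 mm⁴.
Extreme fibre distance c = 77.5 mm; S = I/c = 332527.4 mm³.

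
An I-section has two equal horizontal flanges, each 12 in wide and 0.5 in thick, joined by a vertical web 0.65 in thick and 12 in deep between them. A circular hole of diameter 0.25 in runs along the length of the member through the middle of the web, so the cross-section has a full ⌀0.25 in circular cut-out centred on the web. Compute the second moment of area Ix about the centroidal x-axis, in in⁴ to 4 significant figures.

Ix ≈ 562.6 in⁴

Decompose the section into non-overlapping parts with the origin at the bottom-left of its bounding rectangle.
Bottom flange: 12 × 0.5, A = 6 in², y = 0.25 in, Ī = 0.125 in⁴.
Web: 0.65 × 12, A = 7.8 in², y = 6.5 in, Ī = 93.6 in⁴.
Top flange: 12 × 0.5, A = 6 in², y = 12.75 in, Ī = 0.125 in⁴.
Hole (subtracted): ⌀0.25, A = 0.0490874 in², y = 6.5 in, Ī = 0.000191748 in⁴.
By symmetry the centroid is at mid-height, ȳ = 6.5 in.
Transfer each piece to the centroidal x-axis using Ī + A·d² with d = y − 6.5:
  bottom flange: d = -6.25 in → contributes +234.5 in⁴
  web: d = 0 in → contributes +93.6 in⁴
  top flange: d = 6.25 in → contributes +234.5 in⁴
  hole: d = 0 in → contributes −0.000191748 in⁴
Total I = 562.6 in⁴.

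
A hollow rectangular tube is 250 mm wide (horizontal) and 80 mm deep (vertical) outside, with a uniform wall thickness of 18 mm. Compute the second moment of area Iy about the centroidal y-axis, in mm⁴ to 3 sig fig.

Iy ≈ 6.82 × 10⁷ mm⁴

Split into non-overlapping primitives; take the origin at the lower-left of the bounding box.
Outer rectangle: 250 × 80, A = 20 000 mm², x = 125 mm, Ī = 104 166 667 mm⁴.
Inner void (subtracted): 214 × 44, A = 9 416 mm², x = 125 mm, Ī = 35 934 595 mm⁴.
By symmetry the centroid is at mid-width, x̄ = 125 mm.
All pieces are centred on the centroidal y-axis, so I = ΣĪ (holes subtracted) = 68 232 072 mm⁴.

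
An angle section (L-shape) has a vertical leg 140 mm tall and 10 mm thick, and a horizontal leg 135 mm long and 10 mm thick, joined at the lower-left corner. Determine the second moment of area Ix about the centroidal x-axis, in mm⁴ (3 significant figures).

Ix ≈ 5.09 × 10⁶ mm⁴

Break the section into simple shapes (no overlaps), measuring from the bottom-left corner of the bounding box.
Vertical leg: 10 × 140, A = 1 400 mm², y = 70 mm, Ī = 2 286 667 mm⁴.
Horizontal leg (remainder): 125 × 10, A = 1 250 mm², y = 5 mm, Ī = 10 417 mm⁴.
Centroid: ȳ = ΣA·y / ΣA = 39.34 mm.
Transfer each piece to the centroidal x-axis using Ī + A·d² with d = y − 39.34:
  vertical leg: d = 30.66 mm → contributes +3 602 749 mm⁴
  horizontal leg (remainder): d = -34.34 mm → contributes +1 484 429 mm⁴
Total I = 5 087 178 mm⁴.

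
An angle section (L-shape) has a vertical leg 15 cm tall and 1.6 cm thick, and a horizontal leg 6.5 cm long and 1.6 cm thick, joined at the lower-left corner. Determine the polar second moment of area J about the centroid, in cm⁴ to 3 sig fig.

Split into non-overlapping primitives; take the origin at the lower-left of the bounding box.
Vertical leg: 1.6 × 15, A = 24 cm², y = 7.5 cm, Ī = 450 cm⁴.
Horizontal leg (remainder): 4.9 × 1.6, A = 7.84 cm², y = 0.8 cm, Ī = 1.6725 cm⁴.
Centroid: ȳ = ΣA·y / ΣA = 5.8503 cm.
Transfer each piece to the centroidal x-axis using Ī + A·d² with d = y − 5.8503:
  vertical leg: d = 1.6497 cm → contributes +515.32 cm⁴
  horizontal leg (remainder): d = -5.0503 cm → contributes +201.63 cm⁴
Total I = 716.95 cm⁴.
For the y-axis: x̄ = 1.6003 cm.
Repeating about the centroidal y-axis gives I_y = 83.226 cm⁴.
Polar second moment: J = I_x + I_y = 800.18 cm⁴.

J ≈ 800 cm⁴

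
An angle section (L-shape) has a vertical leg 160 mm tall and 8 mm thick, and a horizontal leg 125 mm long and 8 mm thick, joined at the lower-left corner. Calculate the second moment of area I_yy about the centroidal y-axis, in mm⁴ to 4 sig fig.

I_yy ≈ 3.186 × 10⁶ mm⁴

Treat the section as a set of non-overlapping primitives; coordinates are from the bounding-box lower-left.
Vertical leg: 8 × 160, A = 1 280 mm², x = 4 mm, Ī = 6826.67 mm⁴.
Horizontal leg (remainder): 117 × 8, A = 936 mm², x = 66.5 mm, Ī = 1 067 742 mm⁴.
Centroid: x̄ = ΣA·x / ΣA = 30.3989 mm.
Transfer each piece to the centroidal y-axis using Ī + A·d² with d = x − 30.3989:
  vertical leg: d = -26.3989 mm → contributes +898 862 mm⁴
  horizontal leg (remainder): d = 36.1011 mm → contributes +2 287 620 mm⁴
Total I = 3 186 482 mm⁴.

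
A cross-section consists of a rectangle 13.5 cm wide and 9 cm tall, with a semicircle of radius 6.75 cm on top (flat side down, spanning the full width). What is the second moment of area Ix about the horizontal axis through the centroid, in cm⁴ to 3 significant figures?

Ix ≈ 3490 cm⁴

Break the section into simple shapes (no overlaps), measuring from the bottom-left corner of the bounding box.
Rectangular body: 13.5 × 9, A = 121.5 cm², y = 4.5 cm, Ī = 820.13 cm⁴.
Semicircular cap: semicircle r = 6.75, A = 71.569 cm², y = 11.865 cm, Ī = 227.85 cm⁴.
Centroid: ȳ = ΣA·y / ΣA = 7.2301 cm.
Transfer each piece to the horizontal axis through the centroid using Ī + A·d² with d = y − 7.2301:
  rectangular body: d = -2.7301 cm → contributes +1725.7 cm⁴
  semicircular cap: d = 4.6347 cm → contributes +1765.2 cm⁴
Total I = 3490.9 cm⁴.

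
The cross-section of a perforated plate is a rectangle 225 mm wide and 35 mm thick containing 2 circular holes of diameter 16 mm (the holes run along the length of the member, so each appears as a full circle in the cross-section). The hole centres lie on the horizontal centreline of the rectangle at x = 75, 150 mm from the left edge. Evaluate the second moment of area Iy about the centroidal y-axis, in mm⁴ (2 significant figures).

Split into non-overlapping primitives; take the origin at the lower-left of the bounding box.
Plate: 225 × 35, A = 7 875 mm², x = 112.5 mm, Ī = 33 222 656 mm⁴.
Hole 1 (subtracted): ⌀16, A = 201.1 mm², x = 75 mm, Ī = 3 217 mm⁴.
Hole 2 (subtracted): ⌀16, A = 201.1 mm², x = 150 mm, Ī = 3 217 mm⁴.
By symmetry the centroid is at mid-width, x̄ = 112.5 mm.
Transfer each piece to the centroidal y-axis using Ī + A·d² with d = x − 112.5:
  plate: d = 0 mm → contributes +33 222 656 mm⁴
  hole 1: d = -37.5 mm → contributes −285 960 mm⁴
  hole 2: d = 37.5 mm → contributes −285 960 mm⁴
Total I = 32 650 736 mm⁴.

Iy ≈ 3.3 × 10⁷ mm⁴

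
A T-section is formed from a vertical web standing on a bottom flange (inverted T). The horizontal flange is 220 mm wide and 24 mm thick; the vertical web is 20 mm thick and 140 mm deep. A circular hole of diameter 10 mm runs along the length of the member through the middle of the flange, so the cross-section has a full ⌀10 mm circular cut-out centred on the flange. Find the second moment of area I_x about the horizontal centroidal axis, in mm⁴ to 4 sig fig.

I_x ≈ 1.707 × 10⁷ mm⁴

Treat the section as a set of non-overlapping primitives; coordinates are from the bounding-box lower-left.
Flange: 220 × 24, A = 5 280 mm², y = 12 mm, Ī = 253 440 mm⁴.
Web: 20 × 140, A = 2 800 mm², y = 94 mm, Ī = 4 573 333 mm⁴.
Hole (subtracted): ⌀10, A = 78.5398 mm², y = 12 mm, Ī = 490.874 mm⁴.
Centroid: ȳ = ΣA·y / ΣA = 40.6948 mm.
Transfer each piece to the horizontal centroidal axis using Ī + A·d² with d = y − 40.6948:
  flange: d = -28.6948 mm → contributes +4 600 936 mm⁴
  web: d = 53.3052 mm → contributes +12 529 389 mm⁴
  hole: d = -28.6948 mm → contributes −65159.7 mm⁴
Total I = 17 065 165 mm⁴.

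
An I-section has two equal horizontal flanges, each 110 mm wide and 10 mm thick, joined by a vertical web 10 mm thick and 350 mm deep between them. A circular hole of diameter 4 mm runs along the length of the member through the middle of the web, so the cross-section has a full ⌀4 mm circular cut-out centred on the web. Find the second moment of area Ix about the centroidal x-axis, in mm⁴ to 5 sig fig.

Split into non-overlapping primitives; take the origin at the lower-left of the bounding box.
Bottom flange: 110 × 10, A = 1 100 mm², y = 5 mm, Ī = 9166.667 mm⁴.
Web: 10 × 350, A = 3 500 mm², y = 185 mm, Ī = 35 729 167 mm⁴.
Top flange: 110 × 10, A = 1 100 mm², y = 365 mm, Ī = 9166.667 mm⁴.
Hole (subtracted): ⌀4, A = 12.56637 mm², y = 185 mm, Ī = 12.56637 mm⁴.
By symmetry the centroid is at mid-height, ȳ = 185 mm.
Transfer each piece to the centroidal x-axis using Ī + A·d² with d = y − 185:
  bottom flange: d = -180 mm → contributes +35 649 167 mm⁴
  web: d = 0 mm → contributes +35 729 167 mm⁴
  top flange: d = 180 mm → contributes +35 649 167 mm⁴
  hole: d = 0 mm → contributes −12.56637 mm⁴
Total I = 107 027 487 mm⁴.

Ix ≈ 1.0703 × 10⁸ mm⁴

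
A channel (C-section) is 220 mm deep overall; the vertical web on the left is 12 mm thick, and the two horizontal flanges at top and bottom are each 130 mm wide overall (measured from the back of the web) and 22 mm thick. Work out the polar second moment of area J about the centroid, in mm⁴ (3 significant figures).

Treat the section as a set of non-overlapping primitives; coordinates are from the bounding-box lower-left.
Web: 12 × 220, A = 2 640 mm², y = 110 mm, Ī = 10 648 000 mm⁴.
Top flange (beyond web): 118 × 22, A = 2 596 mm², y = 209 mm, Ī = 104 705 mm⁴.
Bottom flange (beyond web): 118 × 22, A = 2 596 mm², y = 11 mm, Ī = 104 705 mm⁴.
By symmetry the centroid is at mid-height, ȳ = 110 mm.
Transfer each piece to the centroidal x-axis using Ī + A·d² with d = y − 110:
  web: d = 0 mm → contributes +10 648 000 mm⁴
  top flange (beyond web): d = 99 mm → contributes +25 548 101 mm⁴
  bottom flange (beyond web): d = -99 mm → contributes +25 548 101 mm⁴
Total I = 61 744 203 mm⁴.
For the y-axis: x̄ = 49.09 mm.
Repeating about the centroidal y-axis gives I_y = 13 450 355 mm⁴.
Polar second moment: J = I_x + I_y = 75 194 558 mm⁴.

J ≈ 7.52 × 10⁷ mm⁴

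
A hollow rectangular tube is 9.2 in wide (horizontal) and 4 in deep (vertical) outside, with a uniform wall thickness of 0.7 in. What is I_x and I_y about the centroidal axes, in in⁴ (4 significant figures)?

I_x ≈ 37.64 in⁴, I_y ≈ 156.7 in⁴

Break the section into simple shapes (no overlaps), measuring from the bottom-left corner of the bounding box.
Outer rectangle: 9.2 × 4, A = 36.8 in², y = 2 in, Ī = 49.0667 in⁴.
Inner void (subtracted): 7.8 × 2.6, A = 20.28 in², y = 2 in, Ī = 11.4244 in⁴.
By symmetry the centroid is at mid-height, ȳ = 2 in.
All pieces are centred on the centroidal x-axis, so I = ΣĪ (holes subtracted) = 37.6423 in⁴.
Repeating about the centroidal y-axis gives I_y = 156.743 in⁴.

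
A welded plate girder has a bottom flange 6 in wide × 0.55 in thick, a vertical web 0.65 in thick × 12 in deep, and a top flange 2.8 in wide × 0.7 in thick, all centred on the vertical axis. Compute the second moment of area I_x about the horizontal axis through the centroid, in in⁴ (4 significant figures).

I_x ≈ 297.5 in⁴

Split into non-overlapping primitives; take the origin at the lower-left of the bounding box.
Bottom plate: 6 × 0.55, A = 3.3 in², y = 0.275 in, Ī = 0.0831875 in⁴.
Web plate: 0.65 × 12, A = 7.8 in², y = 6.55 in, Ī = 93.6 in⁴.
Top plate: 2.8 × 0.7, A = 1.96 in², y = 12.9 in, Ī = 0.0800333 in⁴.
Centroid: ȳ = ΣA·y / ΣA = 5.91742 in.
Transfer each piece to the horizontal axis through the centroid using Ī + A·d² with d = y − 5.91742:
  bottom plate: d = -5.64242 in → contributes +105.145 in⁴
  web plate: d = 0.63258 in → contributes +96.7212 in⁴
  top plate: d = 6.98258 in → contributes +95.6426 in⁴
Total I = 297.509 in⁴.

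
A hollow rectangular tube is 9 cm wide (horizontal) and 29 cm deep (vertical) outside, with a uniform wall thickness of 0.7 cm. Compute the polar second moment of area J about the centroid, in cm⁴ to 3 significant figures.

J ≈ 5730 cm⁴

Split into non-overlapping primitives; take the origin at the lower-left of the bounding box.
Outer rectangle: 9 × 29, A = 261 cm², y = 14.5 cm, Ī = 18 292 cm⁴.
Inner void (subtracted): 7.6 × 27.6, A = 209.76 cm², y = 14.5 cm, Ī = 13 316 cm⁴.
By symmetry the centroid is at mid-height, ȳ = 14.5 cm.
All pieces are centred on the centroidal x-axis, so I = ΣĪ (holes subtracted) = 4976.2 cm⁴.
Repeating about the centroidal y-axis gives I_y = 752.11 cm⁴.
Polar second moment: J = I_x + I_y = 5728.3 cm⁴.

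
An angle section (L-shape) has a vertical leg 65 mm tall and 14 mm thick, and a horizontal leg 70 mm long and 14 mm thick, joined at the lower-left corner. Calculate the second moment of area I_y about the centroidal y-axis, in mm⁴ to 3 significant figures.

I_y ≈ 7.36 × 10⁵ mm⁴

Decompose the section into non-overlapping parts with the origin at the bottom-left of its bounding rectangle.
Vertical leg: 14 × 65, A = 910 mm², x = 7 mm, Ī = 14 863 mm⁴.
Horizontal leg (remainder): 56 × 14, A = 784 mm², x = 42 mm, Ī = 204 885 mm⁴.
Centroid: x̄ = ΣA·x / ΣA = 23.198 mm.
Transfer each piece to the centroidal y-axis using Ī + A·d² with d = x − 23.198:
  vertical leg: d = -16.198 mm → contributes +253 635 mm⁴
  horizontal leg (remainder): d = 18.802 mm → contributes +482 031 mm⁴
Total I = 735 666 mm⁴.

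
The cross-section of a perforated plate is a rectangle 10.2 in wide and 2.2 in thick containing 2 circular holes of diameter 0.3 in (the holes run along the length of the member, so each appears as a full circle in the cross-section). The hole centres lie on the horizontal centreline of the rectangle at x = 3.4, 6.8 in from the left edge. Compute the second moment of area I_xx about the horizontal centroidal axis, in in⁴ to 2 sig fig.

I_xx ≈ 9.1 in⁴

Decompose the section into non-overlapping parts with the origin at the bottom-left of its bounding rectangle.
Plate: 10.2 × 2.2, A = 22.44 in², y = 1.1 in, Ī = 9.051 in⁴.
Hole 1 (subtracted): ⌀0.3, A = 0.07069 in², y = 1.1 in, Ī = 0.0003976 in⁴.
Hole 2 (subtracted): ⌀0.3, A = 0.07069 in², y = 1.1 in, Ī = 0.0003976 in⁴.
By symmetry the centroid is at mid-height, ȳ = 1.1 in.
All pieces are centred on the horizontal centroidal axis, so I = ΣĪ (holes subtracted) = 9.05 in⁴.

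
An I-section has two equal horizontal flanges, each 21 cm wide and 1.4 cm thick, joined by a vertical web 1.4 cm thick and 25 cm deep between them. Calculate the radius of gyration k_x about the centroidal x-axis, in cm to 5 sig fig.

k_x ≈ 11.347 cm

Decompose the section into non-overlapping parts with the origin at the bottom-left of its bounding rectangle.
Bottom flange: 21 × 1.4, A = 29.4 cm², y = 0.7 cm, Ī = 4.802 cm⁴.
Web: 1.4 × 25, A = 35 cm², y = 13.9 cm, Ī = 1822.917 cm⁴.
Top flange: 21 × 1.4, A = 29.4 cm², y = 27.1 cm, Ī = 4.802 cm⁴.
By symmetry the centroid is at mid-height, ȳ = 13.9 cm.
Transfer each piece to the centroidal x-axis using Ī + A·d² with d = y − 13.9:
  bottom flange: d = -13.2 cm → contributes +5127.458 cm⁴
  web: d = 0 cm → contributes +1822.917 cm⁴
  top flange: d = 13.2 cm → contributes +5127.458 cm⁴
Total I = 12077.83 cm⁴.
Radius of gyration: k = √(I/A) = √(12077.83 / 93.8) = 11.34731 cm.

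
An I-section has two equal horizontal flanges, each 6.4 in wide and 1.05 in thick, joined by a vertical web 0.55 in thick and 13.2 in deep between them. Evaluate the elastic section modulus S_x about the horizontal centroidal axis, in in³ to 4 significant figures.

Break the section into simple shapes (no overlaps), measuring from the bottom-left corner of the bounding box.
Bottom flange: 6.4 × 1.05, A = 6.72 in², y = 0.525 in, Ī = 0.6174 in⁴.
Web: 0.55 × 13.2, A = 7.26 in², y = 7.65 in, Ī = 105.415 in⁴.
Top flange: 6.4 × 1.05, A = 6.72 in², y = 14.775 in, Ī = 0.6174 in⁴.
By symmetry the centroid is at mid-height, ȳ = 7.65 in.
Transfer each piece to the horizontal centroidal axis using Ī + A·d² with d = y − 7.65:
  bottom flange: d = -7.125 in → contributes +341.762 in⁴
  web: d = 0 in → contributes +105.415 in⁴
  top flange: d = 7.125 in → contributes +341.762 in⁴
Total I = 788.94 in⁴.
Extreme fibre distance c = 7.65 in; S = I/c = 103.129 in³.

S_x ≈ 103.1 in³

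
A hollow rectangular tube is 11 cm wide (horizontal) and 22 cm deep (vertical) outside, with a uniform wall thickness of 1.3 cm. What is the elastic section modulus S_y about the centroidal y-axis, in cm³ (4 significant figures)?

Treat the section as a set of non-overlapping primitives; coordinates are from the bounding-box lower-left.
Outer rectangle: 11 × 22, A = 242 cm², x = 5.5 cm, Ī = 2440.17 cm⁴.
Inner void (subtracted): 8.4 × 19.4, A = 162.96 cm², x = 5.5 cm, Ī = 958.205 cm⁴.
By symmetry the centroid is at mid-width, x̄ = 5.5 cm.
All pieces are centred on the centroidal y-axis, so I = ΣĪ (holes subtracted) = 1481.96 cm⁴.
Extreme fibre distance c = 5.5 cm; S = I/c = 269.448 cm³.

S_y ≈ 269.4 cm³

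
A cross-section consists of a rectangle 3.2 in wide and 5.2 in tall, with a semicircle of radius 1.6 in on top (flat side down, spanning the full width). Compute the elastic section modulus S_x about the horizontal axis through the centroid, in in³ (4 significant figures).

Break the section into simple shapes (no overlaps), measuring from the bottom-left corner of the bounding box.
Rectangular body: 3.2 × 5.2, A = 16.64 in², y = 2.6 in, Ī = 37.4955 in⁴.
Semicircular cap: semicircle r = 1.6, A = 4.02124 in², y = 5.87906 in, Ī = 0.719303 in⁴.
Centroid: ȳ = ΣA·y / ΣA = 3.23819 in.
Transfer each piece to the horizontal axis through the centroid using Ī + A·d² with d = y − 3.23819:
  rectangular body: d = -0.638194 in → contributes +44.2728 in⁴
  semicircular cap: d = 2.64087 in → contributes +28.7641 in⁴
Total I = 73.0369 in⁴.
Extreme fibre distance c = 3.56181 in; S = I/c = 20.5056 in³.

S_x ≈ 20.51 in³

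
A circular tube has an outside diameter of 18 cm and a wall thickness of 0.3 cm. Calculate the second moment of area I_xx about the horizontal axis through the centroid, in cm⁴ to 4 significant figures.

I_xx ≈ 653.5 cm⁴

Treat the section as a set of non-overlapping primitives; coordinates are from the bounding-box lower-left.
Outer circle: ⌀18, A = 254.469 cm², y = 9 cm, Ī = 5 153 cm⁴.
Bore (subtracted): ⌀17.4, A = 237.787 cm², y = 9 cm, Ī = 4499.53 cm⁴.
By symmetry the centroid is at mid-height, ȳ = 9 cm.
All pieces are centred on the horizontal axis through the centroid, so I = ΣĪ (holes subtracted) = 653.47 cm⁴.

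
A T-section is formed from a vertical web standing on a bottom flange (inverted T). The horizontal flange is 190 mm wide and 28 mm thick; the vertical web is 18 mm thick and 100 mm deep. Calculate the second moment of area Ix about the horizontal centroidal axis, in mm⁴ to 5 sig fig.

Treat the section as a set of non-overlapping primitives; coordinates are from the bounding-box lower-left.
Flange: 190 × 28, A = 5 320 mm², y = 14 mm, Ī = 347573.3 mm⁴.
Web: 18 × 100, A = 1 800 mm², y = 78 mm, Ī = 1 500 000 mm⁴.
Centroid: ȳ = ΣA·y / ΣA = 30.17978 mm.
Transfer each piece to the horizontal centroidal axis using Ī + A·d² with d = y − 30.17978:
  flange: d = -16.17978 mm → contributes +1 740 270 mm⁴
  web: d = 47.82022 mm → contributes +5 616 193 mm⁴
Total I = 7 356 463 mm⁴.

Ix ≈ 7.3565 × 10⁶ mm⁴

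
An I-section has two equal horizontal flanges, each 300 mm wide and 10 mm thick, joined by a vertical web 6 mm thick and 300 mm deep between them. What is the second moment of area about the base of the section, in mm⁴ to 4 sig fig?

Treat the section as a set of non-overlapping primitives; coordinates are from the bounding-box lower-left.
Bottom flange: 300 × 10, A = 3 000 mm², y = 5 mm, Ī = 25 000 mm⁴.
Web: 6 × 300, A = 1 800 mm², y = 160 mm, Ī = 13 500 000 mm⁴.
Top flange: 300 × 10, A = 3 000 mm², y = 315 mm, Ī = 25 000 mm⁴.
Transfer each piece to the bottom edge using Ī + A·d² with d = y − 0:
  bottom flange: d = 5 mm → contributes +100 000 mm⁴
  web: d = 160 mm → contributes +59 580 000 mm⁴
  top flange: d = 315 mm → contributes +297 700 000 mm⁴
Total I = 357 380 000 mm⁴.

I_base ≈ 3.574 × 10⁸ mm⁴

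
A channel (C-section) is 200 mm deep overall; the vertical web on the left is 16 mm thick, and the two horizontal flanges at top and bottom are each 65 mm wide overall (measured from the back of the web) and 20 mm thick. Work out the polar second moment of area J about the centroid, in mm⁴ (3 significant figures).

Treat the section as a set of non-overlapping primitives; coordinates are from the bounding-box lower-left.
Web: 16 × 200, A = 3 200 mm², y = 100 mm, Ī = 10 666 667 mm⁴.
Top flange (beyond web): 49 × 20, A = 980 mm², y = 190 mm, Ī = 32 667 mm⁴.
Bottom flange (beyond web): 49 × 20, A = 980 mm², y = 10 mm, Ī = 32 667 mm⁴.
By symmetry the centroid is at mid-height, ȳ = 100 mm.
Transfer each piece to the centroidal x-axis using Ī + A·d² with d = y − 100:
  web: d = 0 mm → contributes +10 666 667 mm⁴
  top flange (beyond web): d = 90 mm → contributes +7 970 667 mm⁴
  bottom flange (beyond web): d = -90 mm → contributes +7 970 667 mm⁴
Total I = 26 608 000 mm⁴.
For the y-axis: x̄ = 20.345 mm.
Repeating about the centroidal y-axis gives I_y = 1 744 306 mm⁴.
Polar second moment: J = I_x + I_y = 28 352 306 mm⁴.

J ≈ 2.84 × 10⁷ mm⁴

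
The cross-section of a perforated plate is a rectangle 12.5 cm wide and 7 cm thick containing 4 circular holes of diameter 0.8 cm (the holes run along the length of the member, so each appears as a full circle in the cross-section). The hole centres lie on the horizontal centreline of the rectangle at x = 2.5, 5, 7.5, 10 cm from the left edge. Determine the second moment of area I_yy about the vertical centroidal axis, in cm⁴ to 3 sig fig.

I_yy ≈ 1120 cm⁴

Decompose the section into non-overlapping parts with the origin at the bottom-left of its bounding rectangle.
Plate: 12.5 × 7, A = 87.5 cm², x = 6.25 cm, Ī = 1139.3 cm⁴.
Hole 1 (subtracted): ⌀0.8, A = 0.50265 cm², x = 2.5 cm, Ī = 0.020106 cm⁴.
Hole 2 (subtracted): ⌀0.8, A = 0.50265 cm², x = 5 cm, Ī = 0.020106 cm⁴.
Hole 3 (subtracted): ⌀0.8, A = 0.50265 cm², x = 7.5 cm, Ī = 0.020106 cm⁴.
Hole 4 (subtracted): ⌀0.8, A = 0.50265 cm², x = 10 cm, Ī = 0.020106 cm⁴.
By symmetry the centroid is at mid-width, x̄ = 6.25 cm.
Transfer each piece to the vertical centroidal axis using Ī + A·d² with d = x − 6.25:
  plate: d = 0 cm → contributes +1139.3 cm⁴
  hole 1: d = -3.75 cm → contributes −7.0887 cm⁴
  hole 2: d = -1.25 cm → contributes −0.8055 cm⁴
  hole 3: d = 1.25 cm → contributes −0.8055 cm⁴
  hole 4: d = 3.75 cm → contributes −7.0887 cm⁴
Total I = 1123.5 cm⁴.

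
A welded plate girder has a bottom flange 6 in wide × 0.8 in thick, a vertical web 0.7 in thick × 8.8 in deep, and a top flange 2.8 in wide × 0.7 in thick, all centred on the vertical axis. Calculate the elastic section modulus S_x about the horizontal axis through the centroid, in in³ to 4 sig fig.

S_x ≈ 29.26 in³

Treat the section as a set of non-overlapping primitives; coordinates are from the bounding-box lower-left.
Bottom plate: 6 × 0.8, A = 4.8 in², y = 0.4 in, Ī = 0.256 in⁴.
Web plate: 0.7 × 8.8, A = 6.16 in², y = 5.2 in, Ī = 39.7525 in⁴.
Top plate: 2.8 × 0.7, A = 1.96 in², y = 9.95 in, Ī = 0.0800333 in⁴.
Centroid: ȳ = ΣA·y / ΣA = 4.13731 in.
Transfer each piece to the horizontal axis through the centroid using Ī + A·d² with d = y − 4.13731:
  bottom plate: d = -3.73731 in → contributes +67.2998 in⁴
  web plate: d = 1.06269 in → contributes +46.7091 in⁴
  top plate: d = 5.81269 in → contributes +66.3033 in⁴
Total I = 180.312 in⁴.
Extreme fibre distance c = 6.16269 in; S = I/c = 29.2587 in³.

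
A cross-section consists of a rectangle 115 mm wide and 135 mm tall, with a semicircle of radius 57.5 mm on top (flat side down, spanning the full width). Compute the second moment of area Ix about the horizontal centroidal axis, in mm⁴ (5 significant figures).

Ix ≈ 5.7648 × 10⁷ mm⁴

Treat the section as a set of non-overlapping primitives; coordinates are from the bounding-box lower-left.
Rectangular body: 115 × 135, A = 15 525 mm², y = 67.5 mm, Ī = 23 578 594 mm⁴.
Semicircular cap: semicircle r = 57.5, A = 5193.445 mm², y = 159.4038 mm, Ī = 1 199 785 mm⁴.
Centroid: ȳ = ΣA·y / ΣA = 90.53731 mm.
Transfer each piece to the horizontal centroidal axis using Ī + A·d² with d = y − 90.53731:
  rectangular body: d = -23.03731 mm → contributes +31 817 982 mm⁴
  semicircular cap: d = 68.86645 mm → contributes +25 830 158 mm⁴
Total I = 57 648 140 mm⁴.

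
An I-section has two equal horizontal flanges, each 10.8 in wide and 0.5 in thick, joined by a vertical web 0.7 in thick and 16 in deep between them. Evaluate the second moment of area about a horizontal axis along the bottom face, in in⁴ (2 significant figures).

Decompose the section into non-overlapping parts with the origin at the bottom-left of its bounding rectangle.
Bottom flange: 10.8 × 0.5, A = 5.4 in², y = 0.25 in, Ī = 0.1125 in⁴.
Web: 0.7 × 16, A = 11.2 in², y = 8.5 in, Ī = 238.9 in⁴.
Top flange: 10.8 × 0.5, A = 5.4 in², y = 16.75 in, Ī = 0.1125 in⁴.
Transfer each piece to the bottom edge using Ī + A·d² with d = y − 0:
  bottom flange: d = 0.25 in → contributes +0.45 in⁴
  web: d = 8.5 in → contributes +1 048 in⁴
  top flange: d = 16.75 in → contributes +1 515 in⁴
Total I = 2 564 in⁴.

I_base ≈ 2600 in⁴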